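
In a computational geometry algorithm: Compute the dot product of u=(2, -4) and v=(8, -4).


u . v = u_x*v_x + u_y*v_y = 2*8 + (-4)*(-4)
= 16 + 16 = 32

32


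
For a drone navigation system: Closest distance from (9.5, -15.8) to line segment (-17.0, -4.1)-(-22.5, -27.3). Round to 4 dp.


Project P onto AB: t = 0.2211 (clamped to [0,1])
Closest point on segment: (-18.216, -9.2294)
Distance: 28.4842

28.4842


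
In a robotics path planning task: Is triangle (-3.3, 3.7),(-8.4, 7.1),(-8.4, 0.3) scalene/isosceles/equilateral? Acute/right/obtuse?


Side lengths squared: AB^2=37.57, BC^2=46.24, CA^2=37.57
Sorted: [37.57, 37.57, 46.24]
By sides: Isosceles, By angles: Acute

Isosceles, Acute


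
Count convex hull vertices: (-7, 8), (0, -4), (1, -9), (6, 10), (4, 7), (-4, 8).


Convex hull vertices (CCW): (-7, 8), (1, -9), (6, 10)
Count = 3

3


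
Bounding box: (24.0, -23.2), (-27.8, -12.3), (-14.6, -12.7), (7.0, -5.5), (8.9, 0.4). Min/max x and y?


x range: [-27.8, 24]
y range: [-23.2, 0.4]
Bounding box: (-27.8,-23.2) to (24,0.4)

(-27.8,-23.2) to (24,0.4)


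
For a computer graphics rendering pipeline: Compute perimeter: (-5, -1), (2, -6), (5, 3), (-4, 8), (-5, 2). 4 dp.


Sides: (-5, -1)->(2, -6): sqrt(74) = 8.602325, (2, -6)->(5, 3): sqrt(90) = 9.486833, (5, 3)->(-4, 8): sqrt(106) = 10.29563, (-4, 8)->(-5, 2): sqrt(37) = 6.082763, (-5, 2)->(-5, -1): sqrt(9) = 3
Sum = 37.467551
Perimeter = 37.4676

37.4676


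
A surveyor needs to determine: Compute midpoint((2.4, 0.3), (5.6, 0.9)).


M = ((2.4+5.6)/2, (0.3+0.9)/2)
= (4, 0.6)

(4, 0.6)


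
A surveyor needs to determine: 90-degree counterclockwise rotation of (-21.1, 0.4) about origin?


90° CCW: (x,y) -> (-y, x)
(-21.1,0.4) -> (-0.4, -21.1)

(-0.4, -21.1)


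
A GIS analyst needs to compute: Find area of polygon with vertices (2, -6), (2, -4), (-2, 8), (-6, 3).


Shoelace sum: (2*(-4) - 2*(-6)) + (2*8 - (-2)*(-4)) + ((-2)*3 - (-6)*8) + ((-6)*(-6) - 2*3)
= 84
Area = |84|/2 = 42

42


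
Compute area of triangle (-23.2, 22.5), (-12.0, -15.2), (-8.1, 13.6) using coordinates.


Area = |x_A(y_B-y_C) + x_B(y_C-y_A) + x_C(y_A-y_B)|/2
= |668.16 + 106.8 + (-305.37)|/2
= 469.59/2 = 234.795

234.795


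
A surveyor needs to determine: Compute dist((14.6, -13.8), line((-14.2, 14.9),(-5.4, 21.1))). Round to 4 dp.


|cross product| = 431.12
|line direction| = sqrt(115.88) = 10.7648
Distance = 431.12/sqrt(115.88) = 40.0492

40.0492


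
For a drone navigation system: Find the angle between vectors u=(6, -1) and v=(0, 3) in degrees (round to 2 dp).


u.v = -3, |u| = sqrt(37) = 6.0828, |v| = sqrt(9) = 3
cos(theta) = u.v/(|u||v|) = -3/sqrt(333) = -0.164399
theta = acos(-0.164399) = 99.46 degrees

99.46 degrees


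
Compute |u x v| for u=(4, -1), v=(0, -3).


|u x v| = |4*(-3) - (-1)*0|
= |(-12) - 0| = 12

12


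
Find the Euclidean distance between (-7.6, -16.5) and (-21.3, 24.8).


dx=-13.7, dy=41.3
d^2 = (-13.7)^2 + 41.3^2 = 1893.38
d = sqrt(1893.38) = 43.513

43.513


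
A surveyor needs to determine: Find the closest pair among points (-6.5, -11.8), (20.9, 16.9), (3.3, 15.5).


d(P0,P1) = 39.6793, d(P0,P2) = 29.0057, d(P1,P2) = 17.6556
Closest: P1 and P2

Closest pair: (20.9, 16.9) and (3.3, 15.5), distance = 17.6556


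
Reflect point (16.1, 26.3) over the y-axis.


Reflection over y-axis: (x,y) -> (-x,y)
(16.1, 26.3) -> (-16.1, 26.3)

(-16.1, 26.3)


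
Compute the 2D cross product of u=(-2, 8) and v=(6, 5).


u x v = u_x*v_y - u_y*v_x = (-2)*5 - 8*6
= (-10) - 48 = -58

-58


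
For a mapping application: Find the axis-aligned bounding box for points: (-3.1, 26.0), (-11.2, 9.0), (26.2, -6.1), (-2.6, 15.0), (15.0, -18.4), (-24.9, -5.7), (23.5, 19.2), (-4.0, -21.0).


x range: [-24.9, 26.2]
y range: [-21, 26]
Bounding box: (-24.9,-21) to (26.2,26)

(-24.9,-21) to (26.2,26)


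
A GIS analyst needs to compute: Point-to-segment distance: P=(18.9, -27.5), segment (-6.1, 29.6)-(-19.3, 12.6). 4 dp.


Project P onto AB: t = 1 (clamped to [0,1])
Closest point on segment: (-19.3, 12.6)
Distance: 55.3828

55.3828


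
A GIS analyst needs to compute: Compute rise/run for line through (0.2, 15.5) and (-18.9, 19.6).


slope = (y2-y1)/(x2-x1) = (19.6-15.5)/((-18.9)-0.2) = 4.1/(-19.1) = -0.2147

-0.2147


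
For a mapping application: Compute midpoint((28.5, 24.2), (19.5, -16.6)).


M = ((28.5+19.5)/2, (24.2+(-16.6))/2)
= (24, 3.8)

(24, 3.8)


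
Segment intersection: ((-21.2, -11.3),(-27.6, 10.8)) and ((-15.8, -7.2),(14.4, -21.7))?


Cross products: d1=-202.12, d2=372.5, d3=-145.58, d4=-720.2
d1*d2 < 0 and d3*d4 < 0? no

No, they don't intersect


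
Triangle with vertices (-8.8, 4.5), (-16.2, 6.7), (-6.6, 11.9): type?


Side lengths squared: AB^2=59.6, BC^2=119.2, CA^2=59.6
Sorted: [59.6, 59.6, 119.2]
By sides: Isosceles, By angles: Right

Isosceles, Right


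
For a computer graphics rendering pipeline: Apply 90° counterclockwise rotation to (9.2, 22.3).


90° CCW: (x,y) -> (-y, x)
(9.2,22.3) -> (-22.3, 9.2)

(-22.3, 9.2)


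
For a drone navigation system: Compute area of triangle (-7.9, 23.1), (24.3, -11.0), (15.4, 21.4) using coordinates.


Area = |x_A(y_B-y_C) + x_B(y_C-y_A) + x_C(y_A-y_B)|/2
= |255.96 + (-41.31) + 525.14|/2
= 739.79/2 = 369.895

369.895


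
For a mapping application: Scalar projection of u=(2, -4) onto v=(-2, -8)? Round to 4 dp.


u.v = 28, |v| = sqrt(68) = 8.2462
Scalar projection = u.v / |v| = 28 / sqrt(68) = 3.3955

3.3955


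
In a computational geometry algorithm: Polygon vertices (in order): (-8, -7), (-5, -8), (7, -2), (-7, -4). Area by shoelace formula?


Shoelace sum: ((-8)*(-8) - (-5)*(-7)) + ((-5)*(-2) - 7*(-8)) + (7*(-4) - (-7)*(-2)) + ((-7)*(-7) - (-8)*(-4))
= 70
Area = |70|/2 = 35

35


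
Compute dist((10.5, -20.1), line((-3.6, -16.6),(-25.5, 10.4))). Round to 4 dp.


|cross product| = 304.05
|line direction| = sqrt(1208.61) = 34.7651
Distance = 304.05/sqrt(1208.61) = 8.7458

8.7458


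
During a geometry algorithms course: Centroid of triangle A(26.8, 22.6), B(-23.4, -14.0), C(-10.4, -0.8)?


Centroid = ((x_A+x_B+x_C)/3, (y_A+y_B+y_C)/3)
= ((26.8+(-23.4)+(-10.4))/3, (22.6+(-14)+(-0.8))/3)
= (-2.3333, 2.6)

(-2.3333, 2.6)


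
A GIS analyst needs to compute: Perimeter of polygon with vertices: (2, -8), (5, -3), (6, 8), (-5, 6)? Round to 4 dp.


Sides: (2, -8)->(5, -3): sqrt(34) = 5.830952, (5, -3)->(6, 8): sqrt(122) = 11.045361, (6, 8)->(-5, 6): sqrt(125) = 11.18034, (-5, 6)->(2, -8): sqrt(245) = 15.652476
Sum = 43.709129
Perimeter = 43.7091

43.7091


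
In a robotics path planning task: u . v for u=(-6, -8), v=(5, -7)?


u . v = u_x*v_x + u_y*v_y = (-6)*5 + (-8)*(-7)
= (-30) + 56 = 26

26


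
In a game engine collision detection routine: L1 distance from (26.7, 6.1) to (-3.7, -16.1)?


|26.7-(-3.7)| + |6.1-(-16.1)| = 30.4 + 22.2 = 52.6

52.6


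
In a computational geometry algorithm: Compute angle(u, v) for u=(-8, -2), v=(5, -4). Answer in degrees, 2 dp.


u.v = -32, |u| = sqrt(68) = 8.2462, |v| = sqrt(41) = 6.4031
cos(theta) = u.v/(|u||v|) = -32/sqrt(2788) = -0.606043
theta = acos(-0.606043) = 127.3 degrees

127.3 degrees


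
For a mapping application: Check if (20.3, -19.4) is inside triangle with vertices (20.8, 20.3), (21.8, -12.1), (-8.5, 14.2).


Cross products: AB x AP = -55.9, BC x BP = 260.64, CA x CP = -1160.16
All same sign? no

No, outside


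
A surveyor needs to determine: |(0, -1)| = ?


|u| = sqrt(0^2 + (-1)^2) = sqrt(1) = 1

1


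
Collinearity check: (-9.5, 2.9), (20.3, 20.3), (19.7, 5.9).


Cross product: (20.3-(-9.5))*(5.9-2.9) - (20.3-2.9)*(19.7-(-9.5))
= -418.68

No, not collinear


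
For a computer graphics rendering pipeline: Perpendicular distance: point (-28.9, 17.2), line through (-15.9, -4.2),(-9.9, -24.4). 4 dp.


|cross product| = 134.2
|line direction| = sqrt(444.04) = 21.0723
Distance = 134.2/sqrt(444.04) = 6.3686

6.3686


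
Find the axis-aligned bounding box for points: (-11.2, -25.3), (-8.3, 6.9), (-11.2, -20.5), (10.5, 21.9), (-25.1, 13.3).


x range: [-25.1, 10.5]
y range: [-25.3, 21.9]
Bounding box: (-25.1,-25.3) to (10.5,21.9)

(-25.1,-25.3) to (10.5,21.9)


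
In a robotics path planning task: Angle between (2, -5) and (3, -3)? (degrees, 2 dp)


u.v = 21, |u| = sqrt(29) = 5.3852, |v| = sqrt(18) = 4.2426
cos(theta) = u.v/(|u||v|) = 21/sqrt(522) = 0.919145
theta = acos(0.919145) = 23.2 degrees

23.2 degrees


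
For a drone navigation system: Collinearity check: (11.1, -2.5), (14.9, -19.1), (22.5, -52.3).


Cross product: (14.9-11.1)*((-52.3)-(-2.5)) - ((-19.1)-(-2.5))*(22.5-11.1)
= 0

Yes, collinear


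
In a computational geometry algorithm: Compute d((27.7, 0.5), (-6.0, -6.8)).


dx=-33.7, dy=-7.3
d^2 = (-33.7)^2 + (-7.3)^2 = 1188.98
d = sqrt(1188.98) = 34.4816

34.4816


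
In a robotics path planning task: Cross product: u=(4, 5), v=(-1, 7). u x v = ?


u x v = u_x*v_y - u_y*v_x = 4*7 - 5*(-1)
= 28 - (-5) = 33

33


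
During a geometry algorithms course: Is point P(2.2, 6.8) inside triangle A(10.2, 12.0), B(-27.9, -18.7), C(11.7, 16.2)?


Cross products: AB x AP = -47.48, BC x BP = -40.69, CA x CP = -25.8
All same sign? yes

Yes, inside


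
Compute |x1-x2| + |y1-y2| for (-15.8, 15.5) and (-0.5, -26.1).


|(-15.8)-(-0.5)| + |15.5-(-26.1)| = 15.3 + 41.6 = 56.9

56.9


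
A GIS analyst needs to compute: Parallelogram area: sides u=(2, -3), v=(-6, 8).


|u x v| = |2*8 - (-3)*(-6)|
= |16 - 18| = 2

2


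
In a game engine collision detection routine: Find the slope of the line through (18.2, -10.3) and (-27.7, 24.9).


slope = (y2-y1)/(x2-x1) = (24.9-(-10.3))/((-27.7)-18.2) = 35.2/(-45.9) = -0.7669

-0.7669


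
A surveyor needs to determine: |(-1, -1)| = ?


|u| = sqrt((-1)^2 + (-1)^2) = sqrt(2) = 1.4142

1.4142


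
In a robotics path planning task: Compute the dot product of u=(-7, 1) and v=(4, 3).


u . v = u_x*v_x + u_y*v_y = (-7)*4 + 1*3
= (-28) + 3 = -25

-25


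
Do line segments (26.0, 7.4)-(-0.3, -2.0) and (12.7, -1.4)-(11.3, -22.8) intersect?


Cross products: d1=272.3, d2=-277.36, d3=106.42, d4=656.08
d1*d2 < 0 and d3*d4 < 0? no

No, they don't intersect


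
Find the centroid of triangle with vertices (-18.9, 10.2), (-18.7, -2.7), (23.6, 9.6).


Centroid = ((x_A+x_B+x_C)/3, (y_A+y_B+y_C)/3)
= (((-18.9)+(-18.7)+23.6)/3, (10.2+(-2.7)+9.6)/3)
= (-4.6667, 5.7)

(-4.6667, 5.7)


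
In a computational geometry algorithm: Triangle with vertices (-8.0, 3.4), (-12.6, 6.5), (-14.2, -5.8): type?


Side lengths squared: AB^2=30.77, BC^2=153.85, CA^2=123.08
Sorted: [30.77, 123.08, 153.85]
By sides: Scalene, By angles: Right

Scalene, Right


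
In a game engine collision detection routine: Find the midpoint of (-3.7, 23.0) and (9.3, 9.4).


M = (((-3.7)+9.3)/2, (23+9.4)/2)
= (2.8, 16.2)

(2.8, 16.2)


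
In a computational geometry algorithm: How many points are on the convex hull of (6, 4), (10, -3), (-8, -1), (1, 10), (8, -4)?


Convex hull vertices (CCW): (-8, -1), (8, -4), (10, -3), (6, 4), (1, 10)
Count = 5

5


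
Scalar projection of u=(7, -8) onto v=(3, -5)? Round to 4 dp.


u.v = 61, |v| = sqrt(34) = 5.831
Scalar projection = u.v / |v| = 61 / sqrt(34) = 10.4614

10.4614


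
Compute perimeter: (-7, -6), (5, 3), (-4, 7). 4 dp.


Sides: (-7, -6)->(5, 3): sqrt(225) = 15, (5, 3)->(-4, 7): sqrt(97) = 9.848858, (-4, 7)->(-7, -6): sqrt(178) = 13.341664
Sum = 38.190522
Perimeter = 38.1905

38.1905


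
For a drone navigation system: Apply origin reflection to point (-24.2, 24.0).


Reflection over origin: (x,y) -> (-x,-y)
(-24.2, 24) -> (24.2, -24)

(24.2, -24)


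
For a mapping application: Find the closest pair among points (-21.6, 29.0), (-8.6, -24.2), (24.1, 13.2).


d(P0,P1) = 54.7653, d(P0,P2) = 48.3542, d(P1,P2) = 49.6795
Closest: P0 and P2

Closest pair: (-21.6, 29.0) and (24.1, 13.2), distance = 48.3542


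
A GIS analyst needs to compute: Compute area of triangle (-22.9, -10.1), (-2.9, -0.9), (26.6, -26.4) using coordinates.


Area = |x_A(y_B-y_C) + x_B(y_C-y_A) + x_C(y_A-y_B)|/2
= |(-583.95) + 47.27 + (-244.72)|/2
= 781.4/2 = 390.7

390.7


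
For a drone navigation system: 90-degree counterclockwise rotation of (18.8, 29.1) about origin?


90° CCW: (x,y) -> (-y, x)
(18.8,29.1) -> (-29.1, 18.8)

(-29.1, 18.8)


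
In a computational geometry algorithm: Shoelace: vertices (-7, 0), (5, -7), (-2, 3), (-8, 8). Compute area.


Shoelace sum: ((-7)*(-7) - 5*0) + (5*3 - (-2)*(-7)) + ((-2)*8 - (-8)*3) + ((-8)*0 - (-7)*8)
= 114
Area = |114|/2 = 57

57


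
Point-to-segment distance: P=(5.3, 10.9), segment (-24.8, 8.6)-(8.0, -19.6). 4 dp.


Project P onto AB: t = 0.493 (clamped to [0,1])
Closest point on segment: (-8.63, -5.3023)
Distance: 21.3672

21.3672


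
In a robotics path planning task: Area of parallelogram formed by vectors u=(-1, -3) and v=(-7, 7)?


|u x v| = |(-1)*7 - (-3)*(-7)|
= |(-7) - 21| = 28

28


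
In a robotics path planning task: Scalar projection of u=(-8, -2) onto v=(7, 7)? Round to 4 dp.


u.v = -70, |v| = sqrt(98) = 9.8995
Scalar projection = u.v / |v| = -70 / sqrt(98) = -7.0711

-7.0711


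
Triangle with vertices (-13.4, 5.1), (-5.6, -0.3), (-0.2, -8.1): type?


Side lengths squared: AB^2=90, BC^2=90, CA^2=348.48
Sorted: [90, 90, 348.48]
By sides: Isosceles, By angles: Obtuse

Isosceles, Obtuse


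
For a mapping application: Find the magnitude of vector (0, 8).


|u| = sqrt(0^2 + 8^2) = sqrt(64) = 8

8


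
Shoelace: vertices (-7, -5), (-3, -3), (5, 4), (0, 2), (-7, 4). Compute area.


Shoelace sum: ((-7)*(-3) - (-3)*(-5)) + ((-3)*4 - 5*(-3)) + (5*2 - 0*4) + (0*4 - (-7)*2) + ((-7)*(-5) - (-7)*4)
= 96
Area = |96|/2 = 48

48


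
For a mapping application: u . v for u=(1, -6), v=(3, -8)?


u . v = u_x*v_x + u_y*v_y = 1*3 + (-6)*(-8)
= 3 + 48 = 51

51


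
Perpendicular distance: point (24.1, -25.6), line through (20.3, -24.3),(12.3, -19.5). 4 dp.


|cross product| = 7.84
|line direction| = sqrt(87.04) = 9.3295
Distance = 7.84/sqrt(87.04) = 0.8403

0.8403


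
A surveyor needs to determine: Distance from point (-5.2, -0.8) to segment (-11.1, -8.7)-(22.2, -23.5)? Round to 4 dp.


Project P onto AB: t = 0.0599 (clamped to [0,1])
Closest point on segment: (-9.1052, -9.5866)
Distance: 9.6153

9.6153


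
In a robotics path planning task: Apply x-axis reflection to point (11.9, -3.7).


Reflection over x-axis: (x,y) -> (x,-y)
(11.9, -3.7) -> (11.9, 3.7)

(11.9, 3.7)


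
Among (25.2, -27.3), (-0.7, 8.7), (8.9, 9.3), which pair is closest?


d(P0,P1) = 44.3487, d(P0,P2) = 40.0656, d(P1,P2) = 9.6187
Closest: P1 and P2

Closest pair: (-0.7, 8.7) and (8.9, 9.3), distance = 9.6187


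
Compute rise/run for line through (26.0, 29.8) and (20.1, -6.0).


slope = (y2-y1)/(x2-x1) = ((-6)-29.8)/(20.1-26) = (-35.8)/(-5.9) = 6.0678

6.0678


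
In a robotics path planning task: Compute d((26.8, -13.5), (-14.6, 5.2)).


dx=-41.4, dy=18.7
d^2 = (-41.4)^2 + 18.7^2 = 2063.65
d = sqrt(2063.65) = 45.4274

45.4274


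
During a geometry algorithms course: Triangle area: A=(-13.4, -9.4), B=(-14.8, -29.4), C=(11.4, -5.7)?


Area = |x_A(y_B-y_C) + x_B(y_C-y_A) + x_C(y_A-y_B)|/2
= |317.58 + (-54.76) + 228|/2
= 490.82/2 = 245.41

245.41


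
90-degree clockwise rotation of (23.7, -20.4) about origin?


90° CW: (x,y) -> (y, -x)
(23.7,-20.4) -> (-20.4, -23.7)

(-20.4, -23.7)


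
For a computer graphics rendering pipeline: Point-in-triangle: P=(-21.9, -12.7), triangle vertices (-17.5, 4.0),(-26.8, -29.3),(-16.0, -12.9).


Cross products: AB x AP = 8.79, BC x BP = 98.92, CA x CP = 99.41
All same sign? yes

Yes, inside


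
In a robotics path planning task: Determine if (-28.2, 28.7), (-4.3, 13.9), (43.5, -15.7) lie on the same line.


Cross product: ((-4.3)-(-28.2))*((-15.7)-28.7) - (13.9-28.7)*(43.5-(-28.2))
= 0

Yes, collinear


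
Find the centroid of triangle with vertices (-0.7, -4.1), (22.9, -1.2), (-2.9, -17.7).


Centroid = ((x_A+x_B+x_C)/3, (y_A+y_B+y_C)/3)
= (((-0.7)+22.9+(-2.9))/3, ((-4.1)+(-1.2)+(-17.7))/3)
= (6.4333, -7.6667)

(6.4333, -7.6667)


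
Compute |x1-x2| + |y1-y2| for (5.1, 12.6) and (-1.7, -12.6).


|5.1-(-1.7)| + |12.6-(-12.6)| = 6.8 + 25.2 = 32

32


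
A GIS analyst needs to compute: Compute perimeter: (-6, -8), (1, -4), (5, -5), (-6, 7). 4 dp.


Sides: (-6, -8)->(1, -4): sqrt(65) = 8.062258, (1, -4)->(5, -5): sqrt(17) = 4.123106, (5, -5)->(-6, 7): sqrt(265) = 16.278821, (-6, 7)->(-6, -8): sqrt(225) = 15
Sum = 43.464185
Perimeter = 43.4642

43.4642


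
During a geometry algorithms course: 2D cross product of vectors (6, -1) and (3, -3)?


u x v = u_x*v_y - u_y*v_x = 6*(-3) - (-1)*3
= (-18) - (-3) = -15

-15


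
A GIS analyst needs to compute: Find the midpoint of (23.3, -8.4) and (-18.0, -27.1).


M = ((23.3+(-18))/2, ((-8.4)+(-27.1))/2)
= (2.65, -17.75)

(2.65, -17.75)


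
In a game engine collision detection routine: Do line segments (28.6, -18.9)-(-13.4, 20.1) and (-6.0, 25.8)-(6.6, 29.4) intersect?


Cross products: d1=-687.78, d2=-45.18, d3=-528, d4=-1170.6
d1*d2 < 0 and d3*d4 < 0? no

No, they don't intersect


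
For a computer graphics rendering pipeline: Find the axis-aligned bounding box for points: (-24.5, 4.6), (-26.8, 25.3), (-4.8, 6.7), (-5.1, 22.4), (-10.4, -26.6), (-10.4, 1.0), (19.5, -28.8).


x range: [-26.8, 19.5]
y range: [-28.8, 25.3]
Bounding box: (-26.8,-28.8) to (19.5,25.3)

(-26.8,-28.8) to (19.5,25.3)


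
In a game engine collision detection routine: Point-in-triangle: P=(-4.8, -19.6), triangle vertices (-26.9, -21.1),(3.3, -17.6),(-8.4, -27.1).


Cross products: AB x AP = -32.05, BC x BP = -53.55, CA x CP = -160.35
All same sign? yes

Yes, inside


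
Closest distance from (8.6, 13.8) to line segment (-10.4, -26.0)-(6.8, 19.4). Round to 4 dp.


Project P onto AB: t = 0.9053 (clamped to [0,1])
Closest point on segment: (5.1706, 15.0992)
Distance: 3.6672

3.6672


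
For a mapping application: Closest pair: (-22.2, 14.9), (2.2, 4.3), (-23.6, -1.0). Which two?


d(P0,P1) = 26.603, d(P0,P2) = 15.9615, d(P1,P2) = 26.3388
Closest: P0 and P2

Closest pair: (-22.2, 14.9) and (-23.6, -1.0), distance = 15.9615


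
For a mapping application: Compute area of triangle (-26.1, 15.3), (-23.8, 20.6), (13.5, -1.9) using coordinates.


Area = |x_A(y_B-y_C) + x_B(y_C-y_A) + x_C(y_A-y_B)|/2
= |(-587.25) + 409.36 + (-71.55)|/2
= 249.44/2 = 124.72

124.72


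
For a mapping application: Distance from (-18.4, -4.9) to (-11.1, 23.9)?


dx=7.3, dy=28.8
d^2 = 7.3^2 + 28.8^2 = 882.73
d = sqrt(882.73) = 29.7108

29.7108


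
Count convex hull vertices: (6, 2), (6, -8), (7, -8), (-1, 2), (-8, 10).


Convex hull vertices (CCW): (-8, 10), (6, -8), (7, -8), (6, 2)
Count = 4

4


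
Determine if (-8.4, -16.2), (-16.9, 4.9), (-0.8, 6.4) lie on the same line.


Cross product: ((-16.9)-(-8.4))*(6.4-(-16.2)) - (4.9-(-16.2))*((-0.8)-(-8.4))
= -352.46

No, not collinear


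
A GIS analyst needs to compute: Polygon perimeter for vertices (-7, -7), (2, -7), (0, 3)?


Sides: (-7, -7)->(2, -7): sqrt(81) = 9, (2, -7)->(0, 3): sqrt(104) = 10.198039, (0, 3)->(-7, -7): sqrt(149) = 12.206556
Sum = 31.404595
Perimeter = 31.4046

31.4046


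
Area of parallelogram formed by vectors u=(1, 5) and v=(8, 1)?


|u x v| = |1*1 - 5*8|
= |1 - 40| = 39

39


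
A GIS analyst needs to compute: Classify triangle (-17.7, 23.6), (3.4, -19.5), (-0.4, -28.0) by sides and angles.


Side lengths squared: AB^2=2302.82, BC^2=86.69, CA^2=2961.85
Sorted: [86.69, 2302.82, 2961.85]
By sides: Scalene, By angles: Obtuse

Scalene, Obtuse


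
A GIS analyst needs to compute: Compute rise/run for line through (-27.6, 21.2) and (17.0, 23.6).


slope = (y2-y1)/(x2-x1) = (23.6-21.2)/(17-(-27.6)) = 2.4/44.6 = 0.0538

0.0538


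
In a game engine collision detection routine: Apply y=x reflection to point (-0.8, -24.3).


Reflection over y=x: (x,y) -> (y,x)
(-0.8, -24.3) -> (-24.3, -0.8)

(-24.3, -0.8)


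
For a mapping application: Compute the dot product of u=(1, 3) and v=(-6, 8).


u . v = u_x*v_x + u_y*v_y = 1*(-6) + 3*8
= (-6) + 24 = 18

18


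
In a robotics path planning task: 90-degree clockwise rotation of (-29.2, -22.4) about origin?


90° CW: (x,y) -> (y, -x)
(-29.2,-22.4) -> (-22.4, 29.2)

(-22.4, 29.2)


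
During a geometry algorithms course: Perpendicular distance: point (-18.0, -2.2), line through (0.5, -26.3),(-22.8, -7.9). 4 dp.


|cross product| = 221.13
|line direction| = sqrt(881.45) = 29.6892
Distance = 221.13/sqrt(881.45) = 7.4482

7.4482


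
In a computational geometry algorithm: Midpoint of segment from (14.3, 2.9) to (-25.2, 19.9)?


M = ((14.3+(-25.2))/2, (2.9+19.9)/2)
= (-5.45, 11.4)

(-5.45, 11.4)


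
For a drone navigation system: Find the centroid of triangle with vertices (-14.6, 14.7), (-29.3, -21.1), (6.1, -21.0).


Centroid = ((x_A+x_B+x_C)/3, (y_A+y_B+y_C)/3)
= (((-14.6)+(-29.3)+6.1)/3, (14.7+(-21.1)+(-21))/3)
= (-12.6, -9.1333)

(-12.6, -9.1333)


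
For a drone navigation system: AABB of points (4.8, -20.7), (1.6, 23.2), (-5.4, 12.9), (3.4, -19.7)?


x range: [-5.4, 4.8]
y range: [-20.7, 23.2]
Bounding box: (-5.4,-20.7) to (4.8,23.2)

(-5.4,-20.7) to (4.8,23.2)


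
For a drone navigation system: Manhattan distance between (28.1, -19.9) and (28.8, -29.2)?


|28.1-28.8| + |(-19.9)-(-29.2)| = 0.7 + 9.3 = 10

10


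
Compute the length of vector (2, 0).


|u| = sqrt(2^2 + 0^2) = sqrt(4) = 2

2


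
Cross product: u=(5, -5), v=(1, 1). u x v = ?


u x v = u_x*v_y - u_y*v_x = 5*1 - (-5)*1
= 5 - (-5) = 10

10


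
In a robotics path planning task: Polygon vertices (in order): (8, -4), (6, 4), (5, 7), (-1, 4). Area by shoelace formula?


Shoelace sum: (8*4 - 6*(-4)) + (6*7 - 5*4) + (5*4 - (-1)*7) + ((-1)*(-4) - 8*4)
= 77
Area = |77|/2 = 38.5

38.5


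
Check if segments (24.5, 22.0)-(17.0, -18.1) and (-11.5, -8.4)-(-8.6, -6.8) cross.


Cross products: d1=30.56, d2=-73.73, d3=-1215.6, d4=-1111.31
d1*d2 < 0 and d3*d4 < 0? no

No, they don't intersect


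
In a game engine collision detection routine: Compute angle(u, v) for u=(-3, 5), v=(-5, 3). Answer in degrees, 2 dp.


u.v = 30, |u| = sqrt(34) = 5.831, |v| = sqrt(34) = 5.831
cos(theta) = u.v/(|u||v|) = 30/sqrt(1156) = 0.882353
theta = acos(0.882353) = 28.07 degrees

28.07 degrees


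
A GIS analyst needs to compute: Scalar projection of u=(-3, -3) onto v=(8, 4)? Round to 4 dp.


u.v = -36, |v| = sqrt(80) = 8.9443
Scalar projection = u.v / |v| = -36 / sqrt(80) = -4.0249

-4.0249


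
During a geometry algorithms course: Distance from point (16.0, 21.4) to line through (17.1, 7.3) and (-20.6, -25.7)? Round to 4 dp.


|cross product| = 567.87
|line direction| = sqrt(2510.29) = 50.1028
Distance = 567.87/sqrt(2510.29) = 11.3341

11.3341


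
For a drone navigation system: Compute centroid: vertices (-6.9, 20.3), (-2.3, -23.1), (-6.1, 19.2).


Centroid = ((x_A+x_B+x_C)/3, (y_A+y_B+y_C)/3)
= (((-6.9)+(-2.3)+(-6.1))/3, (20.3+(-23.1)+19.2)/3)
= (-5.1, 5.4667)

(-5.1, 5.4667)


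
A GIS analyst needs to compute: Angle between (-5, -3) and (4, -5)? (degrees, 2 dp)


u.v = -5, |u| = sqrt(34) = 5.831, |v| = sqrt(41) = 6.4031
cos(theta) = u.v/(|u||v|) = -5/sqrt(1394) = -0.133918
theta = acos(-0.133918) = 97.7 degrees

97.7 degrees


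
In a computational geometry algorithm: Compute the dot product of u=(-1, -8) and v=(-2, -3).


u . v = u_x*v_x + u_y*v_y = (-1)*(-2) + (-8)*(-3)
= 2 + 24 = 26

26


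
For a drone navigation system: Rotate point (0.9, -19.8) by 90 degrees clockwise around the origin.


90° CW: (x,y) -> (y, -x)
(0.9,-19.8) -> (-19.8, -0.9)

(-19.8, -0.9)


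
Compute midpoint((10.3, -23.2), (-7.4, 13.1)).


M = ((10.3+(-7.4))/2, ((-23.2)+13.1)/2)
= (1.45, -5.05)

(1.45, -5.05)


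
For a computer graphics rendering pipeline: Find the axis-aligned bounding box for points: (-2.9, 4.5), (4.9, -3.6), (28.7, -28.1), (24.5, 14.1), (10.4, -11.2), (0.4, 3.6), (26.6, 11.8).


x range: [-2.9, 28.7]
y range: [-28.1, 14.1]
Bounding box: (-2.9,-28.1) to (28.7,14.1)

(-2.9,-28.1) to (28.7,14.1)


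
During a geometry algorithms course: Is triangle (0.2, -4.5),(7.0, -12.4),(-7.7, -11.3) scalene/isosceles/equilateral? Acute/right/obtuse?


Side lengths squared: AB^2=108.65, BC^2=217.3, CA^2=108.65
Sorted: [108.65, 108.65, 217.3]
By sides: Isosceles, By angles: Right

Isosceles, Right


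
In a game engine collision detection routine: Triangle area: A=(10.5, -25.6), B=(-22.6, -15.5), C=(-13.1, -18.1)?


Area = |x_A(y_B-y_C) + x_B(y_C-y_A) + x_C(y_A-y_B)|/2
= |27.3 + (-169.5) + 132.31|/2
= 9.89/2 = 4.945

4.945


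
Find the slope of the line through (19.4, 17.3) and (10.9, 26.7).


slope = (y2-y1)/(x2-x1) = (26.7-17.3)/(10.9-19.4) = 9.4/(-8.5) = -1.1059

-1.1059


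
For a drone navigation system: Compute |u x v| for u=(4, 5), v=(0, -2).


|u x v| = |4*(-2) - 5*0|
= |(-8) - 0| = 8

8


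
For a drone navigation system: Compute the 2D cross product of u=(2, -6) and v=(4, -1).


u x v = u_x*v_y - u_y*v_x = 2*(-1) - (-6)*4
= (-2) - (-24) = 22

22


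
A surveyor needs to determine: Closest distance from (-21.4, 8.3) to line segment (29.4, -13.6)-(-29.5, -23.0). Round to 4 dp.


Project P onto AB: t = 0.7832 (clamped to [0,1])
Closest point on segment: (-16.73, -20.962)
Distance: 29.6323

29.6323


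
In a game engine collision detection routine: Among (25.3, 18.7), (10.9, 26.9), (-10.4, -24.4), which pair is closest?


d(P0,P1) = 16.5711, d(P0,P2) = 55.9652, d(P1,P2) = 55.5462
Closest: P0 and P1

Closest pair: (25.3, 18.7) and (10.9, 26.9), distance = 16.5711


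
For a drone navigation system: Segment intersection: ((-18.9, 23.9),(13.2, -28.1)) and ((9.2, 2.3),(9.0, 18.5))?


Cross products: d1=450.9, d2=-58.72, d3=767.84, d4=1277.46
d1*d2 < 0 and d3*d4 < 0? no

No, they don't intersect


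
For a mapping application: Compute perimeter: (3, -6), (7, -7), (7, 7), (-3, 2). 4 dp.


Sides: (3, -6)->(7, -7): sqrt(17) = 4.123106, (7, -7)->(7, 7): sqrt(196) = 14, (7, 7)->(-3, 2): sqrt(125) = 11.18034, (-3, 2)->(3, -6): sqrt(100) = 10
Sum = 39.303446
Perimeter = 39.3034

39.3034


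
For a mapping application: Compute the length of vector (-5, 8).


|u| = sqrt((-5)^2 + 8^2) = sqrt(89) = 9.434

9.434


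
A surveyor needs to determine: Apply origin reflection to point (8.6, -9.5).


Reflection over origin: (x,y) -> (-x,-y)
(8.6, -9.5) -> (-8.6, 9.5)

(-8.6, 9.5)


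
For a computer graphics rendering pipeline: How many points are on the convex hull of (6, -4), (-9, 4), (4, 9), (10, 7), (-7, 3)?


Convex hull vertices (CCW): (-9, 4), (6, -4), (10, 7), (4, 9)
Count = 4

4


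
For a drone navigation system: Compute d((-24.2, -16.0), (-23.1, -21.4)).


dx=1.1, dy=-5.4
d^2 = 1.1^2 + (-5.4)^2 = 30.37
d = sqrt(30.37) = 5.5109

5.5109


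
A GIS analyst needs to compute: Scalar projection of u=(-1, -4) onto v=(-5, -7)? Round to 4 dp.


u.v = 33, |v| = sqrt(74) = 8.6023
Scalar projection = u.v / |v| = 33 / sqrt(74) = 3.8362

3.8362


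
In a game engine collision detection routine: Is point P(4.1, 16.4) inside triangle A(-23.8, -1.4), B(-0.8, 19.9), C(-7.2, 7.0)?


Cross products: AB x AP = -184.87, BC x BP = 85.61, CA x CP = -61.12
All same sign? no

No, outside


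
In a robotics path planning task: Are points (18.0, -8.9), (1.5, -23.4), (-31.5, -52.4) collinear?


Cross product: (1.5-18)*((-52.4)-(-8.9)) - ((-23.4)-(-8.9))*((-31.5)-18)
= 0

Yes, collinear


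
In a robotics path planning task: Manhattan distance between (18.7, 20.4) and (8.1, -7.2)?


|18.7-8.1| + |20.4-(-7.2)| = 10.6 + 27.6 = 38.2

38.2


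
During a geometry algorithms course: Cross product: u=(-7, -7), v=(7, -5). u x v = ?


u x v = u_x*v_y - u_y*v_x = (-7)*(-5) - (-7)*7
= 35 - (-49) = 84

84


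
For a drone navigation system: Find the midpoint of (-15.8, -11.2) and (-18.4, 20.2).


M = (((-15.8)+(-18.4))/2, ((-11.2)+20.2)/2)
= (-17.1, 4.5)

(-17.1, 4.5)


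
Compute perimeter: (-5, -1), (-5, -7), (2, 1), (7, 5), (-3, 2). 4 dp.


Sides: (-5, -1)->(-5, -7): sqrt(36) = 6, (-5, -7)->(2, 1): sqrt(113) = 10.630146, (2, 1)->(7, 5): sqrt(41) = 6.403124, (7, 5)->(-3, 2): sqrt(109) = 10.440307, (-3, 2)->(-5, -1): sqrt(13) = 3.605551
Sum = 37.079128
Perimeter = 37.0791

37.0791


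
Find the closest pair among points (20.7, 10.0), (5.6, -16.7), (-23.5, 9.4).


d(P0,P1) = 30.6741, d(P0,P2) = 44.2041, d(P1,P2) = 39.0899
Closest: P0 and P1

Closest pair: (20.7, 10.0) and (5.6, -16.7), distance = 30.6741


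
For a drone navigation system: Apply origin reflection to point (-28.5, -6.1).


Reflection over origin: (x,y) -> (-x,-y)
(-28.5, -6.1) -> (28.5, 6.1)

(28.5, 6.1)


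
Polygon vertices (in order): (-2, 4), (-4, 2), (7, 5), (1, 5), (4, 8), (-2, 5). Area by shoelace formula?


Shoelace sum: ((-2)*2 - (-4)*4) + ((-4)*5 - 7*2) + (7*5 - 1*5) + (1*8 - 4*5) + (4*5 - (-2)*8) + ((-2)*4 - (-2)*5)
= 34
Area = |34|/2 = 17

17


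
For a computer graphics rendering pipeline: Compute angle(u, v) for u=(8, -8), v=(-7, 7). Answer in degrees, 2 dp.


u.v = -112, |u| = sqrt(128) = 11.3137, |v| = sqrt(98) = 9.8995
cos(theta) = u.v/(|u||v|) = -112/sqrt(12544) = -1
theta = acos(-1) = 180 degrees

180 degrees


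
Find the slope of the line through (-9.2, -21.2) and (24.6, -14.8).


slope = (y2-y1)/(x2-x1) = ((-14.8)-(-21.2))/(24.6-(-9.2)) = 6.4/33.8 = 0.1893

0.1893


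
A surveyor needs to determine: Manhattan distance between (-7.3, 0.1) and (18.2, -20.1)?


|(-7.3)-18.2| + |0.1-(-20.1)| = 25.5 + 20.2 = 45.7

45.7


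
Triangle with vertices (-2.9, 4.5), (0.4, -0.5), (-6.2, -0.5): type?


Side lengths squared: AB^2=35.89, BC^2=43.56, CA^2=35.89
Sorted: [35.89, 35.89, 43.56]
By sides: Isosceles, By angles: Acute

Isosceles, Acute


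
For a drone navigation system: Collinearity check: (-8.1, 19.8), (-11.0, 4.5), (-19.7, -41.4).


Cross product: ((-11)-(-8.1))*((-41.4)-19.8) - (4.5-19.8)*((-19.7)-(-8.1))
= 0

Yes, collinear


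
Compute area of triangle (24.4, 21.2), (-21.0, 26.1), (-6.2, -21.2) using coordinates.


Area = |x_A(y_B-y_C) + x_B(y_C-y_A) + x_C(y_A-y_B)|/2
= |1154.12 + 890.4 + 30.38|/2
= 2074.9/2 = 1037.45

1037.45


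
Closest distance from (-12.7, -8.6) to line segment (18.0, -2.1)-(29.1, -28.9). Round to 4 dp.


Project P onto AB: t = 0 (clamped to [0,1])
Closest point on segment: (18, -2.1)
Distance: 31.3806

31.3806


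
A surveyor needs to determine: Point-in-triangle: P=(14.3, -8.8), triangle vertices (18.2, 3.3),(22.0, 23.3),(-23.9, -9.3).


Cross products: AB x AP = 32.02, BC x BP = 1222.37, CA x CP = -460.27
All same sign? no

No, outside


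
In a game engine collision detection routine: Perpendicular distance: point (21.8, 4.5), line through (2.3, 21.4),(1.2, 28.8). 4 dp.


|cross product| = 125.71
|line direction| = sqrt(55.97) = 7.4813
Distance = 125.71/sqrt(55.97) = 16.8032

16.8032


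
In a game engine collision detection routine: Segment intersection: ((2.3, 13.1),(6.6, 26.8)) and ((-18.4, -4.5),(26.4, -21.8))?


Cross products: d1=1146.59, d2=1834.74, d3=207.91, d4=-480.24
d1*d2 < 0 and d3*d4 < 0? no

No, they don't intersect


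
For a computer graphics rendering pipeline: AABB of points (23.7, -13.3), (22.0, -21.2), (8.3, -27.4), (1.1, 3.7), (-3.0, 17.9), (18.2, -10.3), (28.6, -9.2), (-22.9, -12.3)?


x range: [-22.9, 28.6]
y range: [-27.4, 17.9]
Bounding box: (-22.9,-27.4) to (28.6,17.9)

(-22.9,-27.4) to (28.6,17.9)


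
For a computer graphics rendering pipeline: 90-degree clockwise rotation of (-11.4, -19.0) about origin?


90° CW: (x,y) -> (y, -x)
(-11.4,-19) -> (-19, 11.4)

(-19, 11.4)


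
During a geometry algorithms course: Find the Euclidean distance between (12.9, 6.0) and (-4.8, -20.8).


dx=-17.7, dy=-26.8
d^2 = (-17.7)^2 + (-26.8)^2 = 1031.53
d = sqrt(1031.53) = 32.1174

32.1174


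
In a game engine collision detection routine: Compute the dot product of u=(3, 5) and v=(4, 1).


u . v = u_x*v_x + u_y*v_y = 3*4 + 5*1
= 12 + 5 = 17

17


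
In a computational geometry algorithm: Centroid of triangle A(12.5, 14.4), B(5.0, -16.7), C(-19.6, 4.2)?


Centroid = ((x_A+x_B+x_C)/3, (y_A+y_B+y_C)/3)
= ((12.5+5+(-19.6))/3, (14.4+(-16.7)+4.2)/3)
= (-0.7, 0.6333)

(-0.7, 0.6333)


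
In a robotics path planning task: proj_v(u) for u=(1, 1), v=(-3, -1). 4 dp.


u.v = -4, |v| = sqrt(10) = 3.1623
Scalar projection = u.v / |v| = -4 / sqrt(10) = -1.2649

-1.2649


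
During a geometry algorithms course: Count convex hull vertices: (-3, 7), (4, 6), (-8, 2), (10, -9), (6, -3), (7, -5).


Convex hull vertices (CCW): (-8, 2), (10, -9), (4, 6), (-3, 7)
Count = 4

4


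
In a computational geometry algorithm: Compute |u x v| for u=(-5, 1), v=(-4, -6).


|u x v| = |(-5)*(-6) - 1*(-4)|
= |30 - (-4)| = 34

34


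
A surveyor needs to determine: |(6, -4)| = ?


|u| = sqrt(6^2 + (-4)^2) = sqrt(52) = 7.2111

7.2111


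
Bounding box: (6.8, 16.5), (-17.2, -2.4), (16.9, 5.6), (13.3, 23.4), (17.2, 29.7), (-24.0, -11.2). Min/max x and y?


x range: [-24, 17.2]
y range: [-11.2, 29.7]
Bounding box: (-24,-11.2) to (17.2,29.7)

(-24,-11.2) to (17.2,29.7)


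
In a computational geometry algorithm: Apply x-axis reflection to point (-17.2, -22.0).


Reflection over x-axis: (x,y) -> (x,-y)
(-17.2, -22) -> (-17.2, 22)

(-17.2, 22)


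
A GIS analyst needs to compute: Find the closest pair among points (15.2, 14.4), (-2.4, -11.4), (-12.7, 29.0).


d(P0,P1) = 31.2314, d(P0,P2) = 31.4892, d(P1,P2) = 41.6923
Closest: P0 and P1

Closest pair: (15.2, 14.4) and (-2.4, -11.4), distance = 31.2314


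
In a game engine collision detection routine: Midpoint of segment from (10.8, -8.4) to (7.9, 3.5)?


M = ((10.8+7.9)/2, ((-8.4)+3.5)/2)
= (9.35, -2.45)

(9.35, -2.45)


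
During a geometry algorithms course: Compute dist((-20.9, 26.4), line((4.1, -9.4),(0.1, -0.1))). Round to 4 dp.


|cross product| = 89.3
|line direction| = sqrt(102.49) = 10.1237
Distance = 89.3/sqrt(102.49) = 8.8209

8.8209


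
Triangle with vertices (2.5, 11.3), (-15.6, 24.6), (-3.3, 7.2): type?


Side lengths squared: AB^2=504.5, BC^2=454.05, CA^2=50.45
Sorted: [50.45, 454.05, 504.5]
By sides: Scalene, By angles: Right

Scalene, Right


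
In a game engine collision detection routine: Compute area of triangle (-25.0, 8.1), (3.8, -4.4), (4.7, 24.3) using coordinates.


Area = |x_A(y_B-y_C) + x_B(y_C-y_A) + x_C(y_A-y_B)|/2
= |717.5 + 61.56 + 58.75|/2
= 837.81/2 = 418.905

418.905


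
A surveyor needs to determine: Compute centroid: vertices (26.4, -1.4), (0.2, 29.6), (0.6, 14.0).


Centroid = ((x_A+x_B+x_C)/3, (y_A+y_B+y_C)/3)
= ((26.4+0.2+0.6)/3, ((-1.4)+29.6+14)/3)
= (9.0667, 14.0667)

(9.0667, 14.0667)


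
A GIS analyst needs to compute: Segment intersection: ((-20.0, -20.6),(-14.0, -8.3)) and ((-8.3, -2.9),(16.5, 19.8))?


Cross products: d1=-173.37, d2=-4.53, d3=-37.71, d4=-206.55
d1*d2 < 0 and d3*d4 < 0? no

No, they don't intersect


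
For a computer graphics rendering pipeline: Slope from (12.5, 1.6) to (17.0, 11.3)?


slope = (y2-y1)/(x2-x1) = (11.3-1.6)/(17-12.5) = 9.7/4.5 = 2.1556

2.1556


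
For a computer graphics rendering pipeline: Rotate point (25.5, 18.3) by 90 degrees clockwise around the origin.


90° CW: (x,y) -> (y, -x)
(25.5,18.3) -> (18.3, -25.5)

(18.3, -25.5)


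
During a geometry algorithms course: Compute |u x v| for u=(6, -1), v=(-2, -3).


|u x v| = |6*(-3) - (-1)*(-2)|
= |(-18) - 2| = 20

20


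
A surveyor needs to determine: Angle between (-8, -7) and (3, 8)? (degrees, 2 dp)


u.v = -80, |u| = sqrt(113) = 10.6301, |v| = sqrt(73) = 8.544
cos(theta) = u.v/(|u||v|) = -80/sqrt(8249) = -0.880824
theta = acos(-0.880824) = 151.74 degrees

151.74 degrees


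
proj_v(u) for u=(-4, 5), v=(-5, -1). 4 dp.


u.v = 15, |v| = sqrt(26) = 5.099
Scalar projection = u.v / |v| = 15 / sqrt(26) = 2.9417

2.9417


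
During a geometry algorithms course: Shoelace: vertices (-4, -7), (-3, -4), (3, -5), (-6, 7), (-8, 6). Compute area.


Shoelace sum: ((-4)*(-4) - (-3)*(-7)) + ((-3)*(-5) - 3*(-4)) + (3*7 - (-6)*(-5)) + ((-6)*6 - (-8)*7) + ((-8)*(-7) - (-4)*6)
= 113
Area = |113|/2 = 56.5

56.5


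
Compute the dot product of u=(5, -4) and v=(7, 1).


u . v = u_x*v_x + u_y*v_y = 5*7 + (-4)*1
= 35 + (-4) = 31

31


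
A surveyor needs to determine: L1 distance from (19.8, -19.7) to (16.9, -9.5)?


|19.8-16.9| + |(-19.7)-(-9.5)| = 2.9 + 10.2 = 13.1

13.1


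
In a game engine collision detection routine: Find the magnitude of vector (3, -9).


|u| = sqrt(3^2 + (-9)^2) = sqrt(90) = 9.4868

9.4868


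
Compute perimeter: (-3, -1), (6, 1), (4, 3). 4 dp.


Sides: (-3, -1)->(6, 1): sqrt(85) = 9.219544, (6, 1)->(4, 3): sqrt(8) = 2.828427, (4, 3)->(-3, -1): sqrt(65) = 8.062258
Sum = 20.110229
Perimeter = 20.1102

20.1102


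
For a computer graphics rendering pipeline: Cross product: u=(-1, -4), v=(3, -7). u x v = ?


u x v = u_x*v_y - u_y*v_x = (-1)*(-7) - (-4)*3
= 7 - (-12) = 19

19


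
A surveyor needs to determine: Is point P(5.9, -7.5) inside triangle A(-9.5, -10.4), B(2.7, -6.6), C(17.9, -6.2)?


Cross products: AB x AP = -23.14, BC x BP = -14.96, CA x CP = -14.78
All same sign? yes

Yes, inside


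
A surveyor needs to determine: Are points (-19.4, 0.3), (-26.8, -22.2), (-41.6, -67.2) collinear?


Cross product: ((-26.8)-(-19.4))*((-67.2)-0.3) - ((-22.2)-0.3)*((-41.6)-(-19.4))
= 0

Yes, collinear


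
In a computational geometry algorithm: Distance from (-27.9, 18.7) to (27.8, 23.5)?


dx=55.7, dy=4.8
d^2 = 55.7^2 + 4.8^2 = 3125.53
d = sqrt(3125.53) = 55.9064

55.9064


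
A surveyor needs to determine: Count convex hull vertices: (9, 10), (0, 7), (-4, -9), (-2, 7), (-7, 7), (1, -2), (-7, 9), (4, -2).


Convex hull vertices (CCW): (-7, 7), (-4, -9), (4, -2), (9, 10), (-7, 9)
Count = 5

5


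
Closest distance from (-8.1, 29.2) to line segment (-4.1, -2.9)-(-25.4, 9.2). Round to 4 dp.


Project P onto AB: t = 0.7892 (clamped to [0,1])
Closest point on segment: (-20.9104, 6.6495)
Distance: 25.9351

25.9351


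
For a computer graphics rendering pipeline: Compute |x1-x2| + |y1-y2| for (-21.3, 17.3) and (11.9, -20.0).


|(-21.3)-11.9| + |17.3-(-20)| = 33.2 + 37.3 = 70.5

70.5


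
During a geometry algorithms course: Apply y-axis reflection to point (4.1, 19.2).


Reflection over y-axis: (x,y) -> (-x,y)
(4.1, 19.2) -> (-4.1, 19.2)

(-4.1, 19.2)


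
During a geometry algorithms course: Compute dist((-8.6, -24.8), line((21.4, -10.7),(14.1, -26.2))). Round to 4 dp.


|cross product| = 362.07
|line direction| = sqrt(293.54) = 17.133
Distance = 362.07/sqrt(293.54) = 21.1329

21.1329


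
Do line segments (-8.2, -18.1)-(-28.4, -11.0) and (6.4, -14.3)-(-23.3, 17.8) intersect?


Cross products: d1=581.52, d2=1019.07, d3=-180.42, d4=-617.97
d1*d2 < 0 and d3*d4 < 0? no

No, they don't intersect


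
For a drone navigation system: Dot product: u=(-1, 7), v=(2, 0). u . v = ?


u . v = u_x*v_x + u_y*v_y = (-1)*2 + 7*0
= (-2) + 0 = -2

-2


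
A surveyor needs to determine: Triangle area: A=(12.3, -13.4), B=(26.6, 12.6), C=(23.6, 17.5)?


Area = |x_A(y_B-y_C) + x_B(y_C-y_A) + x_C(y_A-y_B)|/2
= |(-60.27) + 821.94 + (-613.6)|/2
= 148.07/2 = 74.035

74.035


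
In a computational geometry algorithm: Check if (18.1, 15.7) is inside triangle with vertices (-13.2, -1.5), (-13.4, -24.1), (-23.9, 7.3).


Cross products: AB x AP = 703.94, BC x BP = -1407, CA x CP = 459.48
All same sign? no

No, outside
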